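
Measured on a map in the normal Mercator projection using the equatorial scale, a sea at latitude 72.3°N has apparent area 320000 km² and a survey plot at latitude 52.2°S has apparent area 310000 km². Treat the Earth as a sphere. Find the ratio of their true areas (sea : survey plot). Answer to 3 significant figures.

0.254

On Mercator the areal scale is sec²φ, so true area = apparent × cos²φ.
True area of sea: 320000 × cos²(72.3°) = 320000 × 0.09244 = 29580 km².
True area of survey plot: 310000 × cos²(52.2°) = 310000 × 0.3757 = 116500 km².
Ratio = 29580 / 116500 ≈ 0.254.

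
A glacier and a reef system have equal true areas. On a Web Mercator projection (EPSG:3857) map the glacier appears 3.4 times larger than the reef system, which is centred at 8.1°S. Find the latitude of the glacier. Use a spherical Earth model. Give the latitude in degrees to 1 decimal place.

Mercator areal scale is sec²φ, so apparent-area ratio = sec²φ₁ / sec²φ₂ = cos²φ₂ / cos²φ₁.
cos²φ₂ / cos²φ₁ = 3.4  ⇒  cos φ₁ = cos 8.1° / √3.4 = 0.9900/1.844 = 0.5369.
φ₁ = arccos(0.5369) ≈ 57.5°.

57.5°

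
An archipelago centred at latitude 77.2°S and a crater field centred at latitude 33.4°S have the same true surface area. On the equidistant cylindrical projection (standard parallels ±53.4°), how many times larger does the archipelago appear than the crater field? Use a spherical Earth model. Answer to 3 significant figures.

3.77

The equidistant cylindrical projection with φ₀ = 53.4° has h = 1 (meridians true) and k = cos φ₀ / cos φ along parallels.
Areal scale at 77.2°: h·k = 1.000 × 2.691 = 2.691.
Areal scale at 33.4°: h·k = 1.000 × 0.7142 = 0.7142.
Ratio = 2.691/0.7142 ≈ 3.77.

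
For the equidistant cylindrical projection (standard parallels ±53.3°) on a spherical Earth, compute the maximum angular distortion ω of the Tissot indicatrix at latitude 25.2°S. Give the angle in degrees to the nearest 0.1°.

23.6°

With standard parallel φ₀ = 53.3°, the equirectangular projection gives x = Rλ cos φ₀, y = Rφ, so h = 1 and k = cos 53.3° / cos φ.
At 25.2°: h = 1.000, k = 0.6605; principal scales a = 1.000, b = 0.6605.
sin(ω/2) = (a − b)/(a + b) = 0.3395/1.660 = 0.2045, so ω = 2 arcsin(0.2045) ≈ 23.6°.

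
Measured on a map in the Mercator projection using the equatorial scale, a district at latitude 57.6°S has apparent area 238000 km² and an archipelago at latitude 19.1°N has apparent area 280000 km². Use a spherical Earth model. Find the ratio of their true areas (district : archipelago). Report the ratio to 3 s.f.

0.273

On Mercator the areal scale is sec²φ, so true area = apparent × cos²φ.
True area of district: 238000 × cos²(57.6°) = 238000 × 0.2871 = 68330 km².
True area of archipelago: 280000 × cos²(19.1°) = 280000 × 0.8929 = 250000 km².
Ratio = 68330 / 250000 ≈ 0.273.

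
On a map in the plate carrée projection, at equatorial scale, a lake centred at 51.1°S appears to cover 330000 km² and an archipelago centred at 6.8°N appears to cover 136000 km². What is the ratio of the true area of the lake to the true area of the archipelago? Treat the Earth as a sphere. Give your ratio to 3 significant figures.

Plate carrée has h = 1 and k = sec φ, giving areal scale sec φ; true area = (apparent area) · cos φ.
True area of lake: 330000 × cos(51.1°) = 330000 × 0.6280 = 207200 km².
True area of archipelago: 136000 × cos(6.8°) = 136000 × 0.9930 = 135000 km².
Ratio = 207200 / 135000 ≈ 1.53.

1.53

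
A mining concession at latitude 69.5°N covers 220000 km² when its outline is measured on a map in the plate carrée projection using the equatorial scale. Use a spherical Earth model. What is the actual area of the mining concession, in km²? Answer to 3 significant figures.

Plate carrée maps x = Rλ, y = Rφ. The meridian scale is h = 1 and the parallel scale is k = 1/cos φ = sec φ.
Areal scale = h·k = 1 × sec φ; at 69.5°, h = 1.000, k = 2.855, so h·k = 2.855.
True area = apparent / (areal scale) = 220000 / 2.855 ≈ 77000 km².

77000 km²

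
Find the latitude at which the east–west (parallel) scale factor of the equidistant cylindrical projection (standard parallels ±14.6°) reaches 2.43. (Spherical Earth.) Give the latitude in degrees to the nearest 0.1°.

66.5°

The equidistant cylindrical projection with φ₀ = 14.6° has h = 1 (meridians true) and k = cos φ₀ / cos φ along parallels.
k = cos φ₀ / cos φ = 2.43  ⇒  cos φ = cos 14.6° / 2.43 = 0.3982.
φ = arccos(0.3982) ≈ 66.5°.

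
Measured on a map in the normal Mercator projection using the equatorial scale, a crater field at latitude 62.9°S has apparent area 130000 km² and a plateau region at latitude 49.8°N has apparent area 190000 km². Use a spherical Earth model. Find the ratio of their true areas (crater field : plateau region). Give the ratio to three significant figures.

Mercator's areal exaggeration is sec²φ; hence true area = (apparent area) · cos²φ.
True area of crater field: 130000 × cos²(62.9°) = 130000 × 0.2075 = 26980 km².
True area of plateau region: 190000 × cos²(49.8°) = 190000 × 0.4166 = 79160 km².
Ratio = 26980 / 79160 ≈ 0.341.

0.341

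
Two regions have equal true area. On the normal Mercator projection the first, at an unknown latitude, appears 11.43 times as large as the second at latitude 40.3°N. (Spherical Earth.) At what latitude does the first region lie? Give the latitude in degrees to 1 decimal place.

77.0°

On Mercator, (apparent₁)/(apparent₂) = sec²φ₁ / sec²φ₂ when true areas are equal.
cos²φ₂ / cos²φ₁ = 11.43  ⇒  cos φ₁ = cos 40.3° / √11.43 = 0.7627/3.381 = 0.2256.
φ₁ = arccos(0.2256) ≈ 77.0°.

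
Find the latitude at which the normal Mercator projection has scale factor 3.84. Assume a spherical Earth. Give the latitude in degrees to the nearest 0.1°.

74.9°

Mercator scale is k = sec φ = 1/cos φ.
1/cos φ = 3.84  ⇒  cos φ = 0.2604  ⇒  φ = arccos(0.2604) ≈ 74.9°.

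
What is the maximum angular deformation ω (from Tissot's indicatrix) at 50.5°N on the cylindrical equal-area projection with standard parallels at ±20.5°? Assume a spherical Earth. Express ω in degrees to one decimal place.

43.3°

Cylindrical equal-area (φ₀ = 20.5°): h = cos φ / cos 20.5° along meridians, k = cos 20.5° / cos φ along parallels; h·k = 1.
At 50.5°: h = 0.6791, k = 1.473; principal scales a = 1.473, b = 0.6791.
sin(ω/2) = (a − b)/(a + b) = 0.7935/2.152 = 0.3688, so ω = 2 arcsin(0.3688) ≈ 43.3°.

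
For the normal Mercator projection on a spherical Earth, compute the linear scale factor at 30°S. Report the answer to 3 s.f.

The Mercator projection is conformal; its linear scale factor is the same in every direction and equals sec φ = 1/cos φ.
k = 1/cos 30° = 1/0.8660 = 1.155.

1.15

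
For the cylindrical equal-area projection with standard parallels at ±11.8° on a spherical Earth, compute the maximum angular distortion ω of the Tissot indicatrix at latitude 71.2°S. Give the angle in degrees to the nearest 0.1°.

For cylindrical equal-area with standard parallel φ₀, h = cos φ / cos φ₀ and k = cos φ₀ / cos φ, so h·k = 1.
At 71.2°: h = 0.3292, k = 3.037; principal scales a = 3.037, b = 0.3292.
sin(ω/2) = (a − b)/(a + b) = 2.708/3.367 = 0.8044, so ω = 2 arcsin(0.8044) ≈ 107.1°.

107.1°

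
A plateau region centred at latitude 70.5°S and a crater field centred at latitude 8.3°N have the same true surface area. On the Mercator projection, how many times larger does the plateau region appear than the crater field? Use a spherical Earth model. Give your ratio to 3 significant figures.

8.79

Mercator areal scale is sec²φ.
At 70.5°: sec²(70.5°) = 1/0.3338² = 8.974.
At 8.3°: sec²(8.3°) = 1/0.9895² = 1.021.
Ratio = 8.974/1.021 = cos²(8.3°)/cos²(70.5°) ≈ 8.79.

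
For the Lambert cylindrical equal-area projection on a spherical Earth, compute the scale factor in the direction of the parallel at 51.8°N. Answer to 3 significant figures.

The Lambert cylindrical equal-area projection is the cylindrical equal-area projection with its standard parallel at the equator (φ₀ = 0). A cylindrical equal-area projection with standard parallel φ₀ has meridian scale h = cos φ / cos φ₀ and parallel scale k = cos φ₀ / cos φ (so areas are preserved, h·k = 1).
k = cos 0° / cos 51.8° = 1.000/0.6184 = 1.617.

1.62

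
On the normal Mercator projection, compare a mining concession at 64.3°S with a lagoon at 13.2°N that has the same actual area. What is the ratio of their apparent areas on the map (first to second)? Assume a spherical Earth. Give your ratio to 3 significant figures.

5.04

Mercator is conformal with k = sec φ, so areal scale = k² = sec²φ.
At 64.3°: sec²(64.3°) = 1/0.4337² = 5.317.
At 13.2°: sec²(13.2°) = 1/0.9736² = 1.055.
Ratio = 5.317/1.055 = cos²(13.2°)/cos²(64.3°) ≈ 5.04.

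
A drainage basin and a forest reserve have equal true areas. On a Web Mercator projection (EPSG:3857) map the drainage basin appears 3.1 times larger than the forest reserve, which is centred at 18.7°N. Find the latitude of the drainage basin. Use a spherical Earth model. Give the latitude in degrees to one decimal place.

57.5°

Mercator areal scale is sec²φ, so apparent-area ratio = sec²φ₁ / sec²φ₂ = cos²φ₂ / cos²φ₁.
cos²φ₂ / cos²φ₁ = 3.1  ⇒  cos φ₁ = cos 18.7° / √3.1 = 0.9472/1.761 = 0.5380.
φ₁ = arccos(0.5380) ≈ 57.5°.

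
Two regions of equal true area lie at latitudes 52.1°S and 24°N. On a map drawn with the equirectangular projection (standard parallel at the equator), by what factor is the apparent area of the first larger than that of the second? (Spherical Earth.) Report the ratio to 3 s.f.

1.49

For the equirectangular projection with φ₀ = 0 (plate carrée), h = 1 along meridians and k = sec φ along parallels.
Areal scale at 52.1°: h·k = 1.000 × 1.628 = 1.628.
Areal scale at 24°: h·k = 1.000 × 1.095 = 1.095.
Ratio = 1.628/1.095 ≈ 1.49.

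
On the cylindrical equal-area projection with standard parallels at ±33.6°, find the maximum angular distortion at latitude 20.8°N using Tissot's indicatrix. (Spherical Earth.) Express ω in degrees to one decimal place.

13.2°

A cylindrical equal-area projection with standard parallel φ₀ has meridian scale h = cos φ / cos φ₀ and parallel scale k = cos φ₀ / cos φ (so areas are preserved, h·k = 1).
At 20.8°: h = 1.122, k = 0.8910; principal scales a = 1.122, b = 0.8910.
sin(ω/2) = (a − b)/(a + b) = 0.2314/2.013 = 0.1149, so ω = 2 arcsin(0.1149) ≈ 13.2°.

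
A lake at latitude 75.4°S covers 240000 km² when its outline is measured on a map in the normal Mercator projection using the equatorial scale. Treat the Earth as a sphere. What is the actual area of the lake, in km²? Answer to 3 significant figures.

The Mercator projection is conformal; its linear scale factor is the same in every direction and equals sec φ = 1/cos φ.
Areal scale = k² = sec²φ = 1/cos²(75.4°) = 1/0.2521² = 15.74.
True area = apparent / (areal scale) = 240000 / 15.74 ≈ 15200 km².

15200 km²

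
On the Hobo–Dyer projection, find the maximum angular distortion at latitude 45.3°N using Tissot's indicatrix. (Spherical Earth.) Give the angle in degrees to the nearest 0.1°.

13.8°

Hobo–Dyer is a cylindrical equal-area projection with standard parallels at ±37.5°. For cylindrical equal-area with standard parallel φ₀, h = cos φ / cos φ₀ and k = cos φ₀ / cos φ, so h·k = 1.
At 45.3°: h = 0.8866, k = 1.128; principal scales a = 1.128, b = 0.8866.
sin(ω/2) = (a − b)/(a + b) = 0.2413/2.015 = 0.1198, so ω = 2 arcsin(0.1198) ≈ 13.8°.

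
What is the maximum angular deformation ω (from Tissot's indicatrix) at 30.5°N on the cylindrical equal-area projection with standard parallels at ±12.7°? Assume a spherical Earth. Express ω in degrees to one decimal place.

14.2°

A cylindrical equal-area projection with standard parallel φ₀ has meridian scale h = cos φ / cos φ₀ and parallel scale k = cos φ₀ / cos φ (so areas are preserved, h·k = 1).
At 30.5°: h = 0.8832, k = 1.132; principal scales a = 1.132, b = 0.8832.
sin(ω/2) = (a − b)/(a + b) = 0.2490/2.015 = 0.1235, so ω = 2 arcsin(0.1235) ≈ 14.2°.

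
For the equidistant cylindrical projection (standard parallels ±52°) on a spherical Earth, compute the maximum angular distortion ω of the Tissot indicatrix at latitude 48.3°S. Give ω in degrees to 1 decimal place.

4.4°

The equidistant cylindrical projection with φ₀ = 52° has h = 1 (meridians true) and k = cos φ₀ / cos φ along parallels.
At 48.3°: h = 1.000, k = 0.9255; principal scales a = 1.000, b = 0.9255.
sin(ω/2) = (a − b)/(a + b) = 0.07451/1.925 = 0.03870, so ω = 2 arcsin(0.03870) ≈ 4.4°.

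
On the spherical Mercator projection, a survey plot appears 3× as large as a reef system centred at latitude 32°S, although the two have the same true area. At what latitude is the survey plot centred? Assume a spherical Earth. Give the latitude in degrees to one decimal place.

60.7°

On Mercator, (apparent₁)/(apparent₂) = sec²φ₁ / sec²φ₂ when true areas are equal.
cos²φ₂ / cos²φ₁ = 3  ⇒  cos φ₁ = cos 32° / √3 = 0.8480/1.732 = 0.4896.
φ₁ = arccos(0.4896) ≈ 60.7°.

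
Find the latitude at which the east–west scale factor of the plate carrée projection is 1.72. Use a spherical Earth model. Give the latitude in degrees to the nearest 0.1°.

Plate carrée: h = 1, k = sec φ along parallels.
sec φ = 1.72  ⇒  cos φ = 0.5814  ⇒  φ ≈ 54.5°.

54.5°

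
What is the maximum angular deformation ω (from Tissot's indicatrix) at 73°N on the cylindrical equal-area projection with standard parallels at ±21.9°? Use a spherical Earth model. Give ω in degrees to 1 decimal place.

For cylindrical equal-area with standard parallel φ₀, h = cos φ / cos φ₀ and k = cos φ₀ / cos φ, so h·k = 1.
At 73°: h = 0.3151, k = 3.173; principal scales a = 3.173, b = 0.3151.
sin(ω/2) = (a − b)/(a + b) = 2.858/3.489 = 0.8193, so ω = 2 arcsin(0.8193) ≈ 110.0°.

110.0°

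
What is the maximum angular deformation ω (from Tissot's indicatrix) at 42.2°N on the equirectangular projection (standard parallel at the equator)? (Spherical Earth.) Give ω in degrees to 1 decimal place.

17.1°

Plate carrée maps x = Rλ, y = Rφ. The meridian scale is h = 1 and the parallel scale is k = 1/cos φ = sec φ.
At 42.2°: h = 1.000, k = 1.350; principal scales a = 1.350, b = 1.000.
sin(ω/2) = (a − b)/(a + b) = 0.3499/2.350 = 0.1489, so ω = 2 arcsin(0.1489) ≈ 17.1°.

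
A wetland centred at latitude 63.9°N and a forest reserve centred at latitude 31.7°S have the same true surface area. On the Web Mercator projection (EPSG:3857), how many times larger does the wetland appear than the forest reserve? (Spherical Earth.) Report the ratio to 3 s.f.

On Mercator, area is exaggerated by sec²φ = 1/cos²φ.
At 63.9°: sec²(63.9°) = 1/0.4399² = 5.167.
At 31.7°: sec²(31.7°) = 1/0.8508² = 1.381.
Ratio = 5.167/1.381 = cos²(31.7°)/cos²(63.9°) ≈ 3.74.

3.74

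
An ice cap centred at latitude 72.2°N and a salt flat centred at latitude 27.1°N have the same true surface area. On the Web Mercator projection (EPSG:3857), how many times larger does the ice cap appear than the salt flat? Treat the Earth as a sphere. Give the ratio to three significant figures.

8.48

Mercator is conformal with k = sec φ, so areal scale = k² = sec²φ.
At 72.2°: sec²(72.2°) = 1/0.3057² = 10.70.
At 27.1°: sec²(27.1°) = 1/0.8902² = 1.262.
Ratio = 10.70/1.262 = cos²(27.1°)/cos²(72.2°) ≈ 8.48.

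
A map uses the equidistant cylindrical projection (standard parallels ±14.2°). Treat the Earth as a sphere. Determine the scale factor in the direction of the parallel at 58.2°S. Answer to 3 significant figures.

With standard parallel φ₀ = 14.2°, the equirectangular projection gives x = Rλ cos φ₀, y = Rφ, so h = 1 and k = cos 14.2° / cos φ.
k = cos 14.2° / cos 58.2° = 0.9694/0.5270 = 1.840.

1.84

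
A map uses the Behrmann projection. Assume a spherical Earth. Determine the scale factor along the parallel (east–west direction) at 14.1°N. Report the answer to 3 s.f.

The Behrmann projection is cylindrical equal-area with φ₀ = 30°. A cylindrical equal-area projection with standard parallel φ₀ has meridian scale h = cos φ / cos φ₀ and parallel scale k = cos φ₀ / cos φ (so areas are preserved, h·k = 1).
k = cos 30° / cos 14.1° = 0.8660/0.9699 = 0.8929.

0.893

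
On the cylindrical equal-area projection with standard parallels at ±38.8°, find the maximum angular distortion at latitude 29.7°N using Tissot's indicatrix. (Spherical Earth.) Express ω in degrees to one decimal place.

For cylindrical equal-area with standard parallel φ₀, h = cos φ / cos φ₀ and k = cos φ₀ / cos φ, so h·k = 1.
At 29.7°: h = 1.115, k = 0.8972; principal scales a = 1.115, b = 0.8972.
sin(ω/2) = (a − b)/(a + b) = 0.2174/2.012 = 0.1081, so ω = 2 arcsin(0.1081) ≈ 12.4°.

12.4°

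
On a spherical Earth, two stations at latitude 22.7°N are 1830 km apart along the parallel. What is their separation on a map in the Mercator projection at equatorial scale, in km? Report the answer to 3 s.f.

Mercator is conformal, so the point scale is isotropic: h = k = sec φ = 1/cos φ.
Along the parallel, k = sec 22.7° = 1/0.9225 = 1.084.
Map distance = 1830 × 1.084 ≈ 1980 km.

1980 km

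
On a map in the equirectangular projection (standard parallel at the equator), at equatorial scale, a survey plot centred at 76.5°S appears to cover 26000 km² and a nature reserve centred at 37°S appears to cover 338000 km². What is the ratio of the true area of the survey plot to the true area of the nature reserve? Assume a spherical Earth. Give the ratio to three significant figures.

On the plate carrée, areal scale = h·k = 1 × sec φ, so true area = apparent × cos φ.
True area of survey plot: 26000 × cos(76.5°) = 26000 × 0.2334 = 6070 km².
True area of nature reserve: 338000 × cos(37°) = 338000 × 0.7986 = 269900 km².
Ratio = 6070 / 269900 ≈ 0.0225.

0.0225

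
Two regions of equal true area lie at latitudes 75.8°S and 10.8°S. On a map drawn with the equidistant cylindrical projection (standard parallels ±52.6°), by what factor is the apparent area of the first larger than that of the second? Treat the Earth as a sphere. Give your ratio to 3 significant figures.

With standard parallel φ₀ = 52.6°, the equirectangular projection gives x = Rλ cos φ₀, y = Rφ, so h = 1 and k = cos 52.6° / cos φ.
Areal scale at 75.8°: h·k = 1.000 × 2.476 = 2.476.
Areal scale at 10.8°: h·k = 1.000 × 0.6183 = 0.6183.
Ratio = 2.476/0.6183 ≈ 4.00.

4.00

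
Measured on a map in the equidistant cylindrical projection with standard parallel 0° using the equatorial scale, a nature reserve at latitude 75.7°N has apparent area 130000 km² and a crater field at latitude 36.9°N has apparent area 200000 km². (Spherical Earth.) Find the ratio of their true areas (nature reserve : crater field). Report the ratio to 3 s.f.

0.201

On the plate carrée, areal scale = h·k = 1 × sec φ, so true area = apparent × cos φ.
True area of nature reserve: 130000 × cos(75.7°) = 130000 × 0.2470 = 32110 km².
True area of crater field: 200000 × cos(36.9°) = 200000 × 0.7997 = 159900 km².
Ratio = 32110 / 159900 ≈ 0.201.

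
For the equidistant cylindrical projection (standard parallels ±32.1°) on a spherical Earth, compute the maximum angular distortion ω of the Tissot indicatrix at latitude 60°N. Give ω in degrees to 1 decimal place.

The equidistant cylindrical projection with φ₀ = 32.1° has h = 1 (meridians true) and k = cos φ₀ / cos φ along parallels.
At 60°: h = 1.000, k = 1.694; principal scales a = 1.694, b = 1.000.
sin(ω/2) = (a − b)/(a + b) = 0.6942/2.694 = 0.2577, so ω = 2 arcsin(0.2577) ≈ 29.9°.

29.9°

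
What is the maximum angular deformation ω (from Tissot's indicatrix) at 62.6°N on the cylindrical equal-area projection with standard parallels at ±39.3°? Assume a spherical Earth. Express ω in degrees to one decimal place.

For cylindrical equal-area with standard parallel φ₀, h = cos φ / cos φ₀ and k = cos φ₀ / cos φ, so h·k = 1.
At 62.6°: h = 0.5947, k = 1.682; principal scales a = 1.682, b = 0.5947.
sin(ω/2) = (a − b)/(a + b) = 1.087/2.276 = 0.4775, so ω = 2 arcsin(0.4775) ≈ 57.0°.

57.0°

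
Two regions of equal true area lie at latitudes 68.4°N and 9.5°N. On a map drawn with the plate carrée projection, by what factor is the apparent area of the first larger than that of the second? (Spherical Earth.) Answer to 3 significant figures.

2.68

For the equirectangular projection with φ₀ = 0 (plate carrée), h = 1 along meridians and k = sec φ along parallels.
Areal scale at 68.4°: h·k = 1.000 × 2.716 = 2.716.
Areal scale at 9.5°: h·k = 1.000 × 1.014 = 1.014.
Ratio = 2.716/1.014 ≈ 2.68.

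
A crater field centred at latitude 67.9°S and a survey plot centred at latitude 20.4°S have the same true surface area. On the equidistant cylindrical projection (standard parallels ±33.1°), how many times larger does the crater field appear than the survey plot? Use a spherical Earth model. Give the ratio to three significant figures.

2.49

With standard parallel φ₀ = 33.1°, the equirectangular projection gives x = Rλ cos φ₀, y = Rφ, so h = 1 and k = cos 33.1° / cos φ.
Areal scale at 67.9°: h·k = 1.000 × 2.227 = 2.227.
Areal scale at 20.4°: h·k = 1.000 × 0.8938 = 0.8938.
Ratio = 2.227/0.8938 ≈ 2.49.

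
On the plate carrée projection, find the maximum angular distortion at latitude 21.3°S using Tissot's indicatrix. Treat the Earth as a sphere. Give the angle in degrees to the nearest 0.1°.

4.1°

For the equirectangular projection with φ₀ = 0 (plate carrée), h = 1 along meridians and k = sec φ along parallels.
At 21.3°: h = 1.000, k = 1.073; principal scales a = 1.073, b = 1.000.
sin(ω/2) = (a − b)/(a + b) = 0.07332/2.073 = 0.03536, so ω = 2 arcsin(0.03536) ≈ 4.1°.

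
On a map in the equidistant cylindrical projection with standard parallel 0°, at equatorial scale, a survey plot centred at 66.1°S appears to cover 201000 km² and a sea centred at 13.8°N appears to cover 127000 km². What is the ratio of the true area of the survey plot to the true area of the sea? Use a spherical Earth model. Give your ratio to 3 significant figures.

Plate carrée has h = 1 and k = sec φ, giving areal scale sec φ; true area = (apparent area) · cos φ.
True area of survey plot: 201000 × cos(66.1°) = 201000 × 0.4051 = 81430 km².
True area of sea: 127000 × cos(13.8°) = 127000 × 0.9711 = 123300 km².
Ratio = 81430 / 123300 ≈ 0.660.

0.660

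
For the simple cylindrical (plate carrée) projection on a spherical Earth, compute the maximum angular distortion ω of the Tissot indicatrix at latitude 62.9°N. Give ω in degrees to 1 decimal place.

For the equirectangular projection with φ₀ = 0 (plate carrée), h = 1 along meridians and k = sec φ along parallels.
At 62.9°: h = 1.000, k = 2.195; principal scales a = 2.195, b = 1.000.
sin(ω/2) = (a − b)/(a + b) = 1.195/3.195 = 0.3741, so ω = 2 arcsin(0.3741) ≈ 43.9°.

43.9°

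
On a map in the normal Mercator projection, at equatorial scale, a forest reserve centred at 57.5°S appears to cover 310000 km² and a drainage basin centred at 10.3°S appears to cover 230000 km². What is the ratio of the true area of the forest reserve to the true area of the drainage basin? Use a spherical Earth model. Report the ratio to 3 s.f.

0.402

On Mercator the areal scale is sec²φ, so true area = apparent × cos²φ.
True area of forest reserve: 310000 × cos²(57.5°) = 310000 × 0.2887 = 89490 km².
True area of drainage basin: 230000 × cos²(10.3°) = 230000 × 0.9680 = 222600 km².
Ratio = 89490 / 222600 ≈ 0.402.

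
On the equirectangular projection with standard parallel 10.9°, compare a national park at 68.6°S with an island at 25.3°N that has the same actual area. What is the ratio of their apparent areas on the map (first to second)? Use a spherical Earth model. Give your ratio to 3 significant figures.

2.48

In the equirectangular projection with standard parallel φ₀ = 10.9° (x = Rλ cos φ₀, y = Rφ), meridians are true-scale (h = 1) and the parallel scale is k = cos φ₀ / cos φ.
Areal scale at 68.6°: h·k = 1.000 × 2.691 = 2.691.
Areal scale at 25.3°: h·k = 1.000 × 1.086 = 1.086.
Ratio = 2.691/1.086 ≈ 2.48.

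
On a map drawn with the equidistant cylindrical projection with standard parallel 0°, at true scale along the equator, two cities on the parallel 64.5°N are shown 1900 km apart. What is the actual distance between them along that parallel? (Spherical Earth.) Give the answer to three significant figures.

818 km

In the plate carrée (x = Rλ, y = Rφ), meridians are true-scale (h = 1) and parallels are stretched by k = sec φ.
Along the parallel at 64.5°, map distances are exaggerated by k = sec 64.5° = 2.323.
True distance = 1900 / 2.323 = 1900 × cos 64.5° ≈ 818 km.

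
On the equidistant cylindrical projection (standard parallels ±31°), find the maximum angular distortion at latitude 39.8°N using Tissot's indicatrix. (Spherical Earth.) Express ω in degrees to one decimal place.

In the equirectangular projection with standard parallel φ₀ = 31° (x = Rλ cos φ₀, y = Rφ), meridians are true-scale (h = 1) and the parallel scale is k = cos φ₀ / cos φ.
At 39.8°: h = 1.000, k = 1.116; principal scales a = 1.116, b = 1.000.
sin(ω/2) = (a − b)/(a + b) = 0.1157/2.116 = 0.05468, so ω = 2 arcsin(0.05468) ≈ 6.3°.

6.3°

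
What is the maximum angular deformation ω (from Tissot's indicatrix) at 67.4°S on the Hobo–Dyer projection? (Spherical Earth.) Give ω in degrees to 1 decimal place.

Hobo–Dyer is a cylindrical equal-area projection with standard parallels at ±37.5°. For cylindrical equal-area with standard parallel φ₀, h = cos φ / cos φ₀ and k = cos φ₀ / cos φ, so h·k = 1.
At 67.4°: h = 0.4844, k = 2.064; principal scales a = 2.064, b = 0.4844.
sin(ω/2) = (a − b)/(a + b) = 1.580/2.549 = 0.6199, so ω = 2 arcsin(0.6199) ≈ 76.6°.

76.6°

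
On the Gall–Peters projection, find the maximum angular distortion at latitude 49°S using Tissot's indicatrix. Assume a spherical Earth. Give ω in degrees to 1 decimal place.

8.6°

Gall–Peters is a cylindrical equal-area projection with standard parallels at ±45°. Cylindrical equal-area (φ₀ = 45°): h = cos φ / cos 45° along meridians, k = cos 45° / cos φ along parallels; h·k = 1.
At 49°: h = 0.9278, k = 1.078; principal scales a = 1.078, b = 0.9278.
sin(ω/2) = (a − b)/(a + b) = 0.1500/2.006 = 0.07479, so ω = 2 arcsin(0.07479) ≈ 8.6°.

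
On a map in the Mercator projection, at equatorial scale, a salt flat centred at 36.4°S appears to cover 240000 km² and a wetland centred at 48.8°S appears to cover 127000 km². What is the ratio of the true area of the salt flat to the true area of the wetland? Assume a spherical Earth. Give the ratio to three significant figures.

Mercator's areal exaggeration is sec²φ; hence true area = (apparent area) · cos²φ.
True area of salt flat: 240000 × cos²(36.4°) = 240000 × 0.6479 = 155500 km².
True area of wetland: 127000 × cos²(48.8°) = 127000 × 0.4339 = 55100 km².
Ratio = 155500 / 55100 ≈ 2.82.

2.82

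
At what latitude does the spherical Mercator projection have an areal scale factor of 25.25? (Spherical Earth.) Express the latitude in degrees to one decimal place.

Mercator areal scale is sec²φ.
sec²φ = 25.25  ⇒  cos²φ = 0.03960  ⇒  cos φ = 0.1990.
φ = arccos(0.1990) ≈ 78.5°.

78.5°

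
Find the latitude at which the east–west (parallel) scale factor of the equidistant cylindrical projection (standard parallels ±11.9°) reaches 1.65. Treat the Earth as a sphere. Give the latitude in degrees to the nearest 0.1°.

53.6°

With standard parallel φ₀ = 11.9°, the equirectangular projection gives x = Rλ cos φ₀, y = Rφ, so h = 1 and k = cos 11.9° / cos φ.
k = cos φ₀ / cos φ = 1.65  ⇒  cos φ = cos 11.9° / 1.65 = 0.5930.
φ = arccos(0.5930) ≈ 53.6°.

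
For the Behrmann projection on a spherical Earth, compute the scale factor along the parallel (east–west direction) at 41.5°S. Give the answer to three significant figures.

1.16

Behrmann is a cylindrical equal-area projection with standard parallels at ±30°. For cylindrical equal-area with standard parallel φ₀, h = cos φ / cos φ₀ and k = cos φ₀ / cos φ, so h·k = 1.
k = cos 30° / cos 41.5° = 0.8660/0.7490 = 1.156.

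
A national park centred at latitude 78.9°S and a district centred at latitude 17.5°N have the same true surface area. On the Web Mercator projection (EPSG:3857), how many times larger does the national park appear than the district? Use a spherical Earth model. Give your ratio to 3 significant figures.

Mercator areal scale is sec²φ.
At 78.9°: sec²(78.9°) = 1/0.1925² = 26.98.
At 17.5°: sec²(17.5°) = 1/0.9537² = 1.099.
Ratio = 26.98/1.099 = cos²(17.5°)/cos²(78.9°) ≈ 24.5.

24.5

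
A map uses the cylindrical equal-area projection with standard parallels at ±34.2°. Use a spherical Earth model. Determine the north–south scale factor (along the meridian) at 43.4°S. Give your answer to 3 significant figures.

0.878

A cylindrical equal-area projection with standard parallel φ₀ has meridian scale h = cos φ / cos φ₀ and parallel scale k = cos φ₀ / cos φ (so areas are preserved, h·k = 1).
h = cos 43.4° / cos 34.2° = 0.7266/0.8271 = 0.8785.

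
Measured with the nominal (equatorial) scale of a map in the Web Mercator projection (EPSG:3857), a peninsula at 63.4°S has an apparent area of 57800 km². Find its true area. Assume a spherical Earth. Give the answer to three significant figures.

Mercator is conformal, so the point scale is isotropic: h = k = sec φ = 1/cos φ.
Areal scale = k² = sec²φ = 1/cos²(63.4°) = 1/0.4478² = 4.988.
True area = apparent / (areal scale) = 57800 / 4.988 ≈ 11600 km².

11600 km²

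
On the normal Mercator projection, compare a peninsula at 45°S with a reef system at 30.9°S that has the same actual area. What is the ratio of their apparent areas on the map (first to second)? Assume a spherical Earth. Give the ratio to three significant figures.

1.47

Mercator is conformal with k = sec φ, so areal scale = k² = sec²φ.
At 45°: sec²(45°) = 1/0.7071² = 2.000.
At 30.9°: sec²(30.9°) = 1/0.8581² = 1.358.
Ratio = 2.000/1.358 = cos²(30.9°)/cos²(45°) ≈ 1.47.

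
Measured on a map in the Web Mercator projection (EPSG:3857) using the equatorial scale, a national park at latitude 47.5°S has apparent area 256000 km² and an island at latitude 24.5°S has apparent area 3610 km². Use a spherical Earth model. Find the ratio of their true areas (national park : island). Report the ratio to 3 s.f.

Mercator's areal exaggeration is sec²φ; hence true area = (apparent area) · cos²φ.
True area of national park: 256000 × cos²(47.5°) = 256000 × 0.4564 = 116800 km².
True area of island: 3610 × cos²(24.5°) = 3610 × 0.8280 = 2989 km².
Ratio = 116800 / 2989 ≈ 39.1.

39.1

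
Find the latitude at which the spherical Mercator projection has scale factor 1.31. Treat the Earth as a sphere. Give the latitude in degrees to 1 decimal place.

Mercator scale is k = sec φ = 1/cos φ.
1/cos φ = 1.31  ⇒  cos φ = 0.7634  ⇒  φ = arccos(0.7634) ≈ 40.2°.

40.2°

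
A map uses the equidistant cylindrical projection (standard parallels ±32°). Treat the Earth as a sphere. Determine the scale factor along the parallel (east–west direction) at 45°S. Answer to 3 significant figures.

1.20

In the equirectangular projection with standard parallel φ₀ = 32° (x = Rλ cos φ₀, y = Rφ), meridians are true-scale (h = 1) and the parallel scale is k = cos φ₀ / cos φ.
k = cos 32° / cos 45° = 0.8480/0.7071 = 1.199.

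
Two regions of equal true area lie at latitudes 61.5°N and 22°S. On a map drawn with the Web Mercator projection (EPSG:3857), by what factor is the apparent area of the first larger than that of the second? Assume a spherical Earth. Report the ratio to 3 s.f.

3.78

Mercator areal scale is sec²φ.
At 61.5°: sec²(61.5°) = 1/0.4772² = 4.392.
At 22°: sec²(22°) = 1/0.9272² = 1.163.
Ratio = 4.392/1.163 = cos²(22°)/cos²(61.5°) ≈ 3.78.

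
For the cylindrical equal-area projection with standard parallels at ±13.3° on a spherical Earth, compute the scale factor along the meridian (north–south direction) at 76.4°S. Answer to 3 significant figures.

A cylindrical equal-area projection with standard parallel φ₀ has meridian scale h = cos φ / cos φ₀ and parallel scale k = cos φ₀ / cos φ (so areas are preserved, h·k = 1).
h = cos 76.4° / cos 13.3° = 0.2351/0.9732 = 0.2416.

0.242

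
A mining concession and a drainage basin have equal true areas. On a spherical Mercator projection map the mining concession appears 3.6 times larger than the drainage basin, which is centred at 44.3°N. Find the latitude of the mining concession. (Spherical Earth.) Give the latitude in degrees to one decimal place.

67.8°

For equal true areas on Mercator, apparent areas scale as sec²φ, so the ratio is cos²φ₂ / cos²φ₁.
cos²φ₂ / cos²φ₁ = 3.6  ⇒  cos φ₁ = cos 44.3° / √3.6 = 0.7157/1.897 = 0.3772.
φ₁ = arccos(0.3772) ≈ 67.8°.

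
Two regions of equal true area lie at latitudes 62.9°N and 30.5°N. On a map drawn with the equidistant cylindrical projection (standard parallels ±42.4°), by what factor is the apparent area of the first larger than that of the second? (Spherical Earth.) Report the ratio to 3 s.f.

In the equirectangular projection with standard parallel φ₀ = 42.4° (x = Rλ cos φ₀, y = Rφ), meridians are true-scale (h = 1) and the parallel scale is k = cos φ₀ / cos φ.
Areal scale at 62.9°: h·k = 1.000 × 1.621 = 1.621.
Areal scale at 30.5°: h·k = 1.000 × 0.8570 = 0.8570.
Ratio = 1.621/0.8570 ≈ 1.89.

1.89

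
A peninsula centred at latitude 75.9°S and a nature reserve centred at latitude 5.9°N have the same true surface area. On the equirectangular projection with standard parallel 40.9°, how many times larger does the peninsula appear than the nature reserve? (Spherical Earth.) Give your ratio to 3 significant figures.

4.08

In the equirectangular projection with standard parallel φ₀ = 40.9° (x = Rλ cos φ₀, y = Rφ), meridians are true-scale (h = 1) and the parallel scale is k = cos φ₀ / cos φ.
Areal scale at 75.9°: h·k = 1.000 × 3.103 = 3.103.
Areal scale at 5.9°: h·k = 1.000 × 0.7599 = 0.7599.
Ratio = 3.103/0.7599 ≈ 4.08.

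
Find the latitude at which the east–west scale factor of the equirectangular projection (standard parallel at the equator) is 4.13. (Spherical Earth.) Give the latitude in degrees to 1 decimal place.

Plate carrée: h = 1, k = sec φ along parallels.
sec φ = 4.13  ⇒  cos φ = 0.2421  ⇒  φ ≈ 76.0°.

76.0°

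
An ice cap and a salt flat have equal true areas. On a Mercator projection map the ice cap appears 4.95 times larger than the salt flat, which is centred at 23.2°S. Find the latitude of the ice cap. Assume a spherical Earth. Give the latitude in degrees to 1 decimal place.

65.6°

For equal true areas on Mercator, apparent areas scale as sec²φ, so the ratio is cos²φ₂ / cos²φ₁.
cos²φ₂ / cos²φ₁ = 4.95  ⇒  cos φ₁ = cos 23.2° / √4.95 = 0.9191/2.225 = 0.4131.
φ₁ = arccos(0.4131) ≈ 65.6°.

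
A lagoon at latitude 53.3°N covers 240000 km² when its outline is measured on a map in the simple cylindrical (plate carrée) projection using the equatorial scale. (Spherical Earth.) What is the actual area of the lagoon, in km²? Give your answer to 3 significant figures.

Plate carrée maps x = Rλ, y = Rφ. The meridian scale is h = 1 and the parallel scale is k = 1/cos φ = sec φ.
Areal scale = h·k = 1 × sec φ; at 53.3°, h = 1.000, k = 1.673, so h·k = 1.673.
True area = apparent / (areal scale) = 240000 / 1.673 ≈ 143000 km².

143000 km²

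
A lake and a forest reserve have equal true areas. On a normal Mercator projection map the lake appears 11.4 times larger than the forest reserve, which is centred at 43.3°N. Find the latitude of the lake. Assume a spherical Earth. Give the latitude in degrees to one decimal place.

On Mercator, (apparent₁)/(apparent₂) = sec²φ₁ / sec²φ₂ when true areas are equal.
cos²φ₂ / cos²φ₁ = 11.4  ⇒  cos φ₁ = cos 43.3° / √11.4 = 0.7278/3.376 = 0.2155.
φ₁ = arccos(0.2155) ≈ 77.6°.

77.6°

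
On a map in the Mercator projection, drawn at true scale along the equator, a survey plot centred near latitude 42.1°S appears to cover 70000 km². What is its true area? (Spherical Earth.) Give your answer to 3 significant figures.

For Mercator, h = k = sec φ (a conformal cylindrical projection has a single point scale, 1/cos φ).
Areal scale = k² = sec²φ = 1/cos²(42.1°) = 1/0.7420² = 1.816.
True area = apparent / (areal scale) = 70000 / 1.816 ≈ 38500 km².

38500 km²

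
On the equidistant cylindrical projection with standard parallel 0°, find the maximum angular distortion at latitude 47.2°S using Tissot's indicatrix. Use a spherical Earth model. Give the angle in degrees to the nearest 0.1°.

22.0°

For the equirectangular projection with φ₀ = 0 (plate carrée), h = 1 along meridians and k = sec φ along parallels.
At 47.2°: h = 1.000, k = 1.472; principal scales a = 1.472, b = 1.000.
sin(ω/2) = (a − b)/(a + b) = 0.4718/2.472 = 0.1909, so ω = 2 arcsin(0.1909) ≈ 22.0°.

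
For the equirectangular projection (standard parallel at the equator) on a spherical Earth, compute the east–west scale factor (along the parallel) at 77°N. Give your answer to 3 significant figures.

4.45

Plate carrée maps x = Rλ, y = Rφ. The meridian scale is h = 1 and the parallel scale is k = 1/cos φ = sec φ.
k = 1/cos 77° = 1/0.2250 = 4.445.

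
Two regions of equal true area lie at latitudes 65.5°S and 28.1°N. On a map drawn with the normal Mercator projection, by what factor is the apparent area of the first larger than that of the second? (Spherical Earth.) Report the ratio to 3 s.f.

Mercator is conformal with k = sec φ, so areal scale = k² = sec²φ.
At 65.5°: sec²(65.5°) = 1/0.4147² = 5.815.
At 28.1°: sec²(28.1°) = 1/0.8821² = 1.285.
Ratio = 5.815/1.285 = cos²(28.1°)/cos²(65.5°) ≈ 4.52.

4.52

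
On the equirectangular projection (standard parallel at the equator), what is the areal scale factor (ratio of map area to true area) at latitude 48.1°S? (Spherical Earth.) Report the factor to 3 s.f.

1.50

Plate carrée maps x = Rλ, y = Rφ. The meridian scale is h = 1 and the parallel scale is k = 1/cos φ = sec φ.
Areal scale = h·k = 1 × sec φ; at 48.1°, h = 1.000, k = 1.497, so h·k = 1.497.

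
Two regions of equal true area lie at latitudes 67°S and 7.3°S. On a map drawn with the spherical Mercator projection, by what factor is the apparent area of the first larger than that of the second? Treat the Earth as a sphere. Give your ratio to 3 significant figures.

On Mercator, area is exaggerated by sec²φ = 1/cos²φ.
At 67°: sec²(67°) = 1/0.3907² = 6.550.
At 7.3°: sec²(7.3°) = 1/0.9919² = 1.016.
Ratio = 6.550/1.016 = cos²(7.3°)/cos²(67°) ≈ 6.44.

6.44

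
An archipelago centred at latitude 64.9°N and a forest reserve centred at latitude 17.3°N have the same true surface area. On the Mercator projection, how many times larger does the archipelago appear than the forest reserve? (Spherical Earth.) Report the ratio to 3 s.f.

5.07

On Mercator, area is exaggerated by sec²φ = 1/cos²φ.
At 64.9°: sec²(64.9°) = 1/0.4242² = 5.557.
At 17.3°: sec²(17.3°) = 1/0.9548² = 1.097.
Ratio = 5.557/1.097 = cos²(17.3°)/cos²(64.9°) ≈ 5.07.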